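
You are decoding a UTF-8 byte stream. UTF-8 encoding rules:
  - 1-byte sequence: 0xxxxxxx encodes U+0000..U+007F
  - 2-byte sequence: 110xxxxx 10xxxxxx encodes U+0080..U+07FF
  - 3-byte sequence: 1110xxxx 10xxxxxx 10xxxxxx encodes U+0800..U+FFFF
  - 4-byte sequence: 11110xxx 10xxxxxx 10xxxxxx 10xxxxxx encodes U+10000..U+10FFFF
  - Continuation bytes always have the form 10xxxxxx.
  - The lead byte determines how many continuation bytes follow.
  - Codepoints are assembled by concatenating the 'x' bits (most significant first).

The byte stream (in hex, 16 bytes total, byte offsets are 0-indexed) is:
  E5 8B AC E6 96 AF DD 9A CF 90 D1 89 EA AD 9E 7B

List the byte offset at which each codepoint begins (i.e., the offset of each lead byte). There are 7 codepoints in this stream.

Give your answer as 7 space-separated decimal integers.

Answer: 0 3 6 8 10 12 15

Derivation:
Byte[0]=E5: 3-byte lead, need 2 cont bytes. acc=0x5
Byte[1]=8B: continuation. acc=(acc<<6)|0x0B=0x14B
Byte[2]=AC: continuation. acc=(acc<<6)|0x2C=0x52EC
Completed: cp=U+52EC (starts at byte 0)
Byte[3]=E6: 3-byte lead, need 2 cont bytes. acc=0x6
Byte[4]=96: continuation. acc=(acc<<6)|0x16=0x196
Byte[5]=AF: continuation. acc=(acc<<6)|0x2F=0x65AF
Completed: cp=U+65AF (starts at byte 3)
Byte[6]=DD: 2-byte lead, need 1 cont bytes. acc=0x1D
Byte[7]=9A: continuation. acc=(acc<<6)|0x1A=0x75A
Completed: cp=U+075A (starts at byte 6)
Byte[8]=CF: 2-byte lead, need 1 cont bytes. acc=0xF
Byte[9]=90: continuation. acc=(acc<<6)|0x10=0x3D0
Completed: cp=U+03D0 (starts at byte 8)
Byte[10]=D1: 2-byte lead, need 1 cont bytes. acc=0x11
Byte[11]=89: continuation. acc=(acc<<6)|0x09=0x449
Completed: cp=U+0449 (starts at byte 10)
Byte[12]=EA: 3-byte lead, need 2 cont bytes. acc=0xA
Byte[13]=AD: continuation. acc=(acc<<6)|0x2D=0x2AD
Byte[14]=9E: continuation. acc=(acc<<6)|0x1E=0xAB5E
Completed: cp=U+AB5E (starts at byte 12)
Byte[15]=7B: 1-byte ASCII. cp=U+007B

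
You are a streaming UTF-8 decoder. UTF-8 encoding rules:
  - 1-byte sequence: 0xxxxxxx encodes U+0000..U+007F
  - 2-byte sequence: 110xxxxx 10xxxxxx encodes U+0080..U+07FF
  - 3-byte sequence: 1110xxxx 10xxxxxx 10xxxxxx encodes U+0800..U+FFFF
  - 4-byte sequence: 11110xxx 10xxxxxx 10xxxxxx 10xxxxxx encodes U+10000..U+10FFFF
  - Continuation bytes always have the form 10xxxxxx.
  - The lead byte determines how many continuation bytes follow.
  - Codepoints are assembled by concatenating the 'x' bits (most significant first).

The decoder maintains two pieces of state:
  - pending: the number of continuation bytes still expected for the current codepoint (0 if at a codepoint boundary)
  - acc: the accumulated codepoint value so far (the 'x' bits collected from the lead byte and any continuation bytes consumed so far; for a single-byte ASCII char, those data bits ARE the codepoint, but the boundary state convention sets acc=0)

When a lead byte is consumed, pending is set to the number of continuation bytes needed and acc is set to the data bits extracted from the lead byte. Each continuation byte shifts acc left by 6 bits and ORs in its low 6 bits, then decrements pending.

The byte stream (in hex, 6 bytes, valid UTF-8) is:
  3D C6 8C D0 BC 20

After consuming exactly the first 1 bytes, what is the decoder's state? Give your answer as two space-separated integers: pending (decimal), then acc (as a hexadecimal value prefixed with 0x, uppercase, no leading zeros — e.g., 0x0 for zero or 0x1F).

Answer: 0 0x0

Derivation:
Byte[0]=3D: 1-byte. pending=0, acc=0x0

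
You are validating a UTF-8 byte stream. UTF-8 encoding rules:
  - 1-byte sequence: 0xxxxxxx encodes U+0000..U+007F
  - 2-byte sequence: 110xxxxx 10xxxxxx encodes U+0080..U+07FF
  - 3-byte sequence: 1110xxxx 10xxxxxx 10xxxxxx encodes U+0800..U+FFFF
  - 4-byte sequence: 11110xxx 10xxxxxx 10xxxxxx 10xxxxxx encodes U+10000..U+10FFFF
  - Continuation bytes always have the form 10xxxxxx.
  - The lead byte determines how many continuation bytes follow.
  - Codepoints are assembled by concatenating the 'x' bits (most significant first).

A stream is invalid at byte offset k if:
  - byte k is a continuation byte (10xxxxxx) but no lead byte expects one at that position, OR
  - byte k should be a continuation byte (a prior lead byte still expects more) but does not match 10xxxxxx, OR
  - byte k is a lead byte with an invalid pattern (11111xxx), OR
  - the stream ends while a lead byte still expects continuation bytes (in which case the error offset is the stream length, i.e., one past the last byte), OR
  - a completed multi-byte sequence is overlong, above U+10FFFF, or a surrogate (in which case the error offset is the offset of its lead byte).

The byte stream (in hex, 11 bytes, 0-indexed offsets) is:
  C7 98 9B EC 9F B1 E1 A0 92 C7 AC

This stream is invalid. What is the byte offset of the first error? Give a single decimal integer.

Answer: 2

Derivation:
Byte[0]=C7: 2-byte lead, need 1 cont bytes. acc=0x7
Byte[1]=98: continuation. acc=(acc<<6)|0x18=0x1D8
Completed: cp=U+01D8 (starts at byte 0)
Byte[2]=9B: INVALID lead byte (not 0xxx/110x/1110/11110)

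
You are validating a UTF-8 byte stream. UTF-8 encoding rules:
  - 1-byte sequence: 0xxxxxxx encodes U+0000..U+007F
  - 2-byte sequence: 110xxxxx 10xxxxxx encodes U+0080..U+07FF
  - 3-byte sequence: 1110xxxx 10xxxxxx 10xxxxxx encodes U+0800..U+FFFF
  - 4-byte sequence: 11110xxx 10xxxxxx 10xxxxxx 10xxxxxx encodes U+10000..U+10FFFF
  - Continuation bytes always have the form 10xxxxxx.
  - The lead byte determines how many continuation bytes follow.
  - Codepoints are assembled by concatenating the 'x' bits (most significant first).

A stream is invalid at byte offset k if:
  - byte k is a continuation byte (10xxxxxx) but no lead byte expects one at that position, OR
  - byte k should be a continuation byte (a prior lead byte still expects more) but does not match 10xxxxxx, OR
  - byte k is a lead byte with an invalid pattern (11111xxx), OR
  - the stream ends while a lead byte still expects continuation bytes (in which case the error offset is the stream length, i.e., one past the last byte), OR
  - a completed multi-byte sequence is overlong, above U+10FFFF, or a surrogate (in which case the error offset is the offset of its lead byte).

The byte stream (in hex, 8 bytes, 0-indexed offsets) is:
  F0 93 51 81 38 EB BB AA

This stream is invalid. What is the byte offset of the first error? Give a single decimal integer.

Answer: 2

Derivation:
Byte[0]=F0: 4-byte lead, need 3 cont bytes. acc=0x0
Byte[1]=93: continuation. acc=(acc<<6)|0x13=0x13
Byte[2]=51: expected 10xxxxxx continuation. INVALID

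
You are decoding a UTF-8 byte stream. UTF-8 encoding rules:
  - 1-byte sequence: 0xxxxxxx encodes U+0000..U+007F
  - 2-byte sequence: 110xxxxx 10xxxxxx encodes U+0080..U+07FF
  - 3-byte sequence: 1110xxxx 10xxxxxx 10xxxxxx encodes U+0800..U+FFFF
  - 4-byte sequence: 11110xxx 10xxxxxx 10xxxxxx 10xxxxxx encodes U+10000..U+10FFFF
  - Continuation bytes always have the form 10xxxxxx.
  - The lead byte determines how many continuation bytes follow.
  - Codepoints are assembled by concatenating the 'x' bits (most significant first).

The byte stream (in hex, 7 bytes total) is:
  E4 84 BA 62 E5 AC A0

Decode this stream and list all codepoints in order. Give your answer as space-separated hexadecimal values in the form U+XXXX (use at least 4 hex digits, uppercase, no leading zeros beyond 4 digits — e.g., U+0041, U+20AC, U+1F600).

Answer: U+413A U+0062 U+5B20

Derivation:
Byte[0]=E4: 3-byte lead, need 2 cont bytes. acc=0x4
Byte[1]=84: continuation. acc=(acc<<6)|0x04=0x104
Byte[2]=BA: continuation. acc=(acc<<6)|0x3A=0x413A
Completed: cp=U+413A (starts at byte 0)
Byte[3]=62: 1-byte ASCII. cp=U+0062
Byte[4]=E5: 3-byte lead, need 2 cont bytes. acc=0x5
Byte[5]=AC: continuation. acc=(acc<<6)|0x2C=0x16C
Byte[6]=A0: continuation. acc=(acc<<6)|0x20=0x5B20
Completed: cp=U+5B20 (starts at byte 4)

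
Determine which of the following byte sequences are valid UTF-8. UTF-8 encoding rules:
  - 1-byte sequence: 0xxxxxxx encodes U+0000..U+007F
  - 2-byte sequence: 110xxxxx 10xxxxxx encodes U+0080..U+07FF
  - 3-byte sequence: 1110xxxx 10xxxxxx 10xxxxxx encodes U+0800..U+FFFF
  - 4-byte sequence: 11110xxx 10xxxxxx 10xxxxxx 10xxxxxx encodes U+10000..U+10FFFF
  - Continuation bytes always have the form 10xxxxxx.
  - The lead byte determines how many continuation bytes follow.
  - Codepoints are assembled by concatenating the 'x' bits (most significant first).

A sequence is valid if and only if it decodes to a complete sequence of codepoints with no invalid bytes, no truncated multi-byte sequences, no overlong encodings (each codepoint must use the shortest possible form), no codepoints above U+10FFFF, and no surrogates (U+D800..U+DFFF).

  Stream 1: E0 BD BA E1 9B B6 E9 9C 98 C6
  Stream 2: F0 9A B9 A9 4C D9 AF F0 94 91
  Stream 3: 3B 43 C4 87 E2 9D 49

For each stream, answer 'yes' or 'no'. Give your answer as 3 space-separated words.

Answer: no no no

Derivation:
Stream 1: error at byte offset 10. INVALID
Stream 2: error at byte offset 10. INVALID
Stream 3: error at byte offset 6. INVALID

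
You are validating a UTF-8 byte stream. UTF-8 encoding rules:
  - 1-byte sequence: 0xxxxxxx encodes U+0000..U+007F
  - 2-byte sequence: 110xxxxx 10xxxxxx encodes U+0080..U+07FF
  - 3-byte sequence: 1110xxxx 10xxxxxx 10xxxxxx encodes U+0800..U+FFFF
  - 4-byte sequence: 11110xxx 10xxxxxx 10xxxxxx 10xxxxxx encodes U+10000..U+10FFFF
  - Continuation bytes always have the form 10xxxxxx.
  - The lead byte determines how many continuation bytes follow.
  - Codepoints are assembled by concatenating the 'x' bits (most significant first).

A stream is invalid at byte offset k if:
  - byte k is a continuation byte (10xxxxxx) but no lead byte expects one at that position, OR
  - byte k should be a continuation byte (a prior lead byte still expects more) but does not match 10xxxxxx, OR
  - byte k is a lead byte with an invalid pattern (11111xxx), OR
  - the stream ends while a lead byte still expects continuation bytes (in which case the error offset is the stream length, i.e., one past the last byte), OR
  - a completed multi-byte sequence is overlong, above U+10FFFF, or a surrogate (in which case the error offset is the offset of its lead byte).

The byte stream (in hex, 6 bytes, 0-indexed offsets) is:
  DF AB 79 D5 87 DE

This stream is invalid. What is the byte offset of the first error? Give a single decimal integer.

Answer: 6

Derivation:
Byte[0]=DF: 2-byte lead, need 1 cont bytes. acc=0x1F
Byte[1]=AB: continuation. acc=(acc<<6)|0x2B=0x7EB
Completed: cp=U+07EB (starts at byte 0)
Byte[2]=79: 1-byte ASCII. cp=U+0079
Byte[3]=D5: 2-byte lead, need 1 cont bytes. acc=0x15
Byte[4]=87: continuation. acc=(acc<<6)|0x07=0x547
Completed: cp=U+0547 (starts at byte 3)
Byte[5]=DE: 2-byte lead, need 1 cont bytes. acc=0x1E
Byte[6]: stream ended, expected continuation. INVALID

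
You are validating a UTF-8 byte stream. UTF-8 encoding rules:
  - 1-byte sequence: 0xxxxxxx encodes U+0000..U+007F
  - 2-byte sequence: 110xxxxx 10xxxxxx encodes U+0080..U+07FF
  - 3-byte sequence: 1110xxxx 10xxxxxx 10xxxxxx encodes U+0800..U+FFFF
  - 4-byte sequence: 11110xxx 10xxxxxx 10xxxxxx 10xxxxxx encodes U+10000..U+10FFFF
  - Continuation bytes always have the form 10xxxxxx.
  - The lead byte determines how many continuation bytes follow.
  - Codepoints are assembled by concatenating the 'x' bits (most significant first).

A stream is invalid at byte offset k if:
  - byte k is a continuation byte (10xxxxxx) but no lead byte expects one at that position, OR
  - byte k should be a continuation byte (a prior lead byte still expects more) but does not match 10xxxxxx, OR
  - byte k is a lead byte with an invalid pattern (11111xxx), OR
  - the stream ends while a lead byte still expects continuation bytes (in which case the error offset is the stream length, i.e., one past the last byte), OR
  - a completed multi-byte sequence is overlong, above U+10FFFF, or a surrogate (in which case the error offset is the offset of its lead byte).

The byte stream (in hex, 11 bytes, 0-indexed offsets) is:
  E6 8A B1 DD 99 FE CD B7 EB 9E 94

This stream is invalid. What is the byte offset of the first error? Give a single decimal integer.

Answer: 5

Derivation:
Byte[0]=E6: 3-byte lead, need 2 cont bytes. acc=0x6
Byte[1]=8A: continuation. acc=(acc<<6)|0x0A=0x18A
Byte[2]=B1: continuation. acc=(acc<<6)|0x31=0x62B1
Completed: cp=U+62B1 (starts at byte 0)
Byte[3]=DD: 2-byte lead, need 1 cont bytes. acc=0x1D
Byte[4]=99: continuation. acc=(acc<<6)|0x19=0x759
Completed: cp=U+0759 (starts at byte 3)
Byte[5]=FE: INVALID lead byte (not 0xxx/110x/1110/11110)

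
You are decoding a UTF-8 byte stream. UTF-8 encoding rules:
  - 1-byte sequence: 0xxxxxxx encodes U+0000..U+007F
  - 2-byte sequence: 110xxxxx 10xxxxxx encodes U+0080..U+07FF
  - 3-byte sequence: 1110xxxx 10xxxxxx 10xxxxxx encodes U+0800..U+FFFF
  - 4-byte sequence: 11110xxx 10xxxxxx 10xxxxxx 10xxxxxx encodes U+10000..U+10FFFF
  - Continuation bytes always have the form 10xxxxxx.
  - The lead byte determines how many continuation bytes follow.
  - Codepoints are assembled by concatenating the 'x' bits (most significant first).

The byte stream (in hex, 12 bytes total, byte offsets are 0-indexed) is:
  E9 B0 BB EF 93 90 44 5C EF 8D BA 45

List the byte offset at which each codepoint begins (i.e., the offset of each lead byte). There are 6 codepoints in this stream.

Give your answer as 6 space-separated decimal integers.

Answer: 0 3 6 7 8 11

Derivation:
Byte[0]=E9: 3-byte lead, need 2 cont bytes. acc=0x9
Byte[1]=B0: continuation. acc=(acc<<6)|0x30=0x270
Byte[2]=BB: continuation. acc=(acc<<6)|0x3B=0x9C3B
Completed: cp=U+9C3B (starts at byte 0)
Byte[3]=EF: 3-byte lead, need 2 cont bytes. acc=0xF
Byte[4]=93: continuation. acc=(acc<<6)|0x13=0x3D3
Byte[5]=90: continuation. acc=(acc<<6)|0x10=0xF4D0
Completed: cp=U+F4D0 (starts at byte 3)
Byte[6]=44: 1-byte ASCII. cp=U+0044
Byte[7]=5C: 1-byte ASCII. cp=U+005C
Byte[8]=EF: 3-byte lead, need 2 cont bytes. acc=0xF
Byte[9]=8D: continuation. acc=(acc<<6)|0x0D=0x3CD
Byte[10]=BA: continuation. acc=(acc<<6)|0x3A=0xF37A
Completed: cp=U+F37A (starts at byte 8)
Byte[11]=45: 1-byte ASCII. cp=U+0045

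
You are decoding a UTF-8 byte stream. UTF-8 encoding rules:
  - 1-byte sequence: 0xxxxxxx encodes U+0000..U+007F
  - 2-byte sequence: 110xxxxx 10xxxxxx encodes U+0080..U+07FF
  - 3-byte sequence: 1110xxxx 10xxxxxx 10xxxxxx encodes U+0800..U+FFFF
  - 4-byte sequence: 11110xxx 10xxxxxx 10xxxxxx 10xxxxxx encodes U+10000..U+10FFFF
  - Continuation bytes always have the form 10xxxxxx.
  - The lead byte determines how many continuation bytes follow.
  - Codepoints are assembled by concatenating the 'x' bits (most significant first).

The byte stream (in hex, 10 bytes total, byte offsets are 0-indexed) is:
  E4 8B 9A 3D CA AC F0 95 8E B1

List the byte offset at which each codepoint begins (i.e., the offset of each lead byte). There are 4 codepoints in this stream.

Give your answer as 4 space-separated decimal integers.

Answer: 0 3 4 6

Derivation:
Byte[0]=E4: 3-byte lead, need 2 cont bytes. acc=0x4
Byte[1]=8B: continuation. acc=(acc<<6)|0x0B=0x10B
Byte[2]=9A: continuation. acc=(acc<<6)|0x1A=0x42DA
Completed: cp=U+42DA (starts at byte 0)
Byte[3]=3D: 1-byte ASCII. cp=U+003D
Byte[4]=CA: 2-byte lead, need 1 cont bytes. acc=0xA
Byte[5]=AC: continuation. acc=(acc<<6)|0x2C=0x2AC
Completed: cp=U+02AC (starts at byte 4)
Byte[6]=F0: 4-byte lead, need 3 cont bytes. acc=0x0
Byte[7]=95: continuation. acc=(acc<<6)|0x15=0x15
Byte[8]=8E: continuation. acc=(acc<<6)|0x0E=0x54E
Byte[9]=B1: continuation. acc=(acc<<6)|0x31=0x153B1
Completed: cp=U+153B1 (starts at byte 6)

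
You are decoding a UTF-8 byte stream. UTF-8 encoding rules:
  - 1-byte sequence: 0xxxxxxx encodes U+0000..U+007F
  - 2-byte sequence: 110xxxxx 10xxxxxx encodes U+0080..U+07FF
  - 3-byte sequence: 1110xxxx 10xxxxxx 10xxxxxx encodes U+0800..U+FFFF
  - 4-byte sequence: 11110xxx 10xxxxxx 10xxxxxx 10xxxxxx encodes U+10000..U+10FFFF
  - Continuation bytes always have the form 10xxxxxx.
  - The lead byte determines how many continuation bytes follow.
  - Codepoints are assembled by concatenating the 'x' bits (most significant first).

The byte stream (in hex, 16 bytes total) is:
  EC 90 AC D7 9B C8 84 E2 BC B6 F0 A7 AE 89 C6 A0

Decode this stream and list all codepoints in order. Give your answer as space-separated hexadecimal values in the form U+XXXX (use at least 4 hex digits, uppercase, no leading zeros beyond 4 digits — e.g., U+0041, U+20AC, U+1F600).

Byte[0]=EC: 3-byte lead, need 2 cont bytes. acc=0xC
Byte[1]=90: continuation. acc=(acc<<6)|0x10=0x310
Byte[2]=AC: continuation. acc=(acc<<6)|0x2C=0xC42C
Completed: cp=U+C42C (starts at byte 0)
Byte[3]=D7: 2-byte lead, need 1 cont bytes. acc=0x17
Byte[4]=9B: continuation. acc=(acc<<6)|0x1B=0x5DB
Completed: cp=U+05DB (starts at byte 3)
Byte[5]=C8: 2-byte lead, need 1 cont bytes. acc=0x8
Byte[6]=84: continuation. acc=(acc<<6)|0x04=0x204
Completed: cp=U+0204 (starts at byte 5)
Byte[7]=E2: 3-byte lead, need 2 cont bytes. acc=0x2
Byte[8]=BC: continuation. acc=(acc<<6)|0x3C=0xBC
Byte[9]=B6: continuation. acc=(acc<<6)|0x36=0x2F36
Completed: cp=U+2F36 (starts at byte 7)
Byte[10]=F0: 4-byte lead, need 3 cont bytes. acc=0x0
Byte[11]=A7: continuation. acc=(acc<<6)|0x27=0x27
Byte[12]=AE: continuation. acc=(acc<<6)|0x2E=0x9EE
Byte[13]=89: continuation. acc=(acc<<6)|0x09=0x27B89
Completed: cp=U+27B89 (starts at byte 10)
Byte[14]=C6: 2-byte lead, need 1 cont bytes. acc=0x6
Byte[15]=A0: continuation. acc=(acc<<6)|0x20=0x1A0
Completed: cp=U+01A0 (starts at byte 14)

Answer: U+C42C U+05DB U+0204 U+2F36 U+27B89 U+01A0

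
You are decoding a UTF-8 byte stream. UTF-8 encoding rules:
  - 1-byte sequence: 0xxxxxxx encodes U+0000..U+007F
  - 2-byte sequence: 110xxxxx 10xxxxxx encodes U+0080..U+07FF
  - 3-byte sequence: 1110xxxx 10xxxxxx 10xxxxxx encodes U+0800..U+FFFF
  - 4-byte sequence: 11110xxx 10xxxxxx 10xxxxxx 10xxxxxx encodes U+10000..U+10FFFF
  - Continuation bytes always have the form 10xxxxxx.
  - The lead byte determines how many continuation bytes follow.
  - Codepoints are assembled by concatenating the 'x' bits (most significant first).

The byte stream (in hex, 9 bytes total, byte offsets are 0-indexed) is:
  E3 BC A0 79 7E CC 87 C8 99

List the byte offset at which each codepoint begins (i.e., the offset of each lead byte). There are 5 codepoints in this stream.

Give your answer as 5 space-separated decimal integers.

Answer: 0 3 4 5 7

Derivation:
Byte[0]=E3: 3-byte lead, need 2 cont bytes. acc=0x3
Byte[1]=BC: continuation. acc=(acc<<6)|0x3C=0xFC
Byte[2]=A0: continuation. acc=(acc<<6)|0x20=0x3F20
Completed: cp=U+3F20 (starts at byte 0)
Byte[3]=79: 1-byte ASCII. cp=U+0079
Byte[4]=7E: 1-byte ASCII. cp=U+007E
Byte[5]=CC: 2-byte lead, need 1 cont bytes. acc=0xC
Byte[6]=87: continuation. acc=(acc<<6)|0x07=0x307
Completed: cp=U+0307 (starts at byte 5)
Byte[7]=C8: 2-byte lead, need 1 cont bytes. acc=0x8
Byte[8]=99: continuation. acc=(acc<<6)|0x19=0x219
Completed: cp=U+0219 (starts at byte 7)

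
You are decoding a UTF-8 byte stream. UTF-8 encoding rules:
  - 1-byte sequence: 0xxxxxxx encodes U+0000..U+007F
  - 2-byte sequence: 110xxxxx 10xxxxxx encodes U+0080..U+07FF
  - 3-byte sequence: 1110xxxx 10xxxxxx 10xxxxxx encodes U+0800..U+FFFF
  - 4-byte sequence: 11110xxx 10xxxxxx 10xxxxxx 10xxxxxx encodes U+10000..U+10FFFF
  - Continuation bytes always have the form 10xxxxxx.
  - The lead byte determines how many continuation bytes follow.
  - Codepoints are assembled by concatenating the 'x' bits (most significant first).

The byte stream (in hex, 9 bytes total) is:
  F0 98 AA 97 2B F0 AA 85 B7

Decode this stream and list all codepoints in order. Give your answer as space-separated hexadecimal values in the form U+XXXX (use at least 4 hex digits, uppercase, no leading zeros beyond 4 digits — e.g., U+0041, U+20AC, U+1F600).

Byte[0]=F0: 4-byte lead, need 3 cont bytes. acc=0x0
Byte[1]=98: continuation. acc=(acc<<6)|0x18=0x18
Byte[2]=AA: continuation. acc=(acc<<6)|0x2A=0x62A
Byte[3]=97: continuation. acc=(acc<<6)|0x17=0x18A97
Completed: cp=U+18A97 (starts at byte 0)
Byte[4]=2B: 1-byte ASCII. cp=U+002B
Byte[5]=F0: 4-byte lead, need 3 cont bytes. acc=0x0
Byte[6]=AA: continuation. acc=(acc<<6)|0x2A=0x2A
Byte[7]=85: continuation. acc=(acc<<6)|0x05=0xA85
Byte[8]=B7: continuation. acc=(acc<<6)|0x37=0x2A177
Completed: cp=U+2A177 (starts at byte 5)

Answer: U+18A97 U+002B U+2A177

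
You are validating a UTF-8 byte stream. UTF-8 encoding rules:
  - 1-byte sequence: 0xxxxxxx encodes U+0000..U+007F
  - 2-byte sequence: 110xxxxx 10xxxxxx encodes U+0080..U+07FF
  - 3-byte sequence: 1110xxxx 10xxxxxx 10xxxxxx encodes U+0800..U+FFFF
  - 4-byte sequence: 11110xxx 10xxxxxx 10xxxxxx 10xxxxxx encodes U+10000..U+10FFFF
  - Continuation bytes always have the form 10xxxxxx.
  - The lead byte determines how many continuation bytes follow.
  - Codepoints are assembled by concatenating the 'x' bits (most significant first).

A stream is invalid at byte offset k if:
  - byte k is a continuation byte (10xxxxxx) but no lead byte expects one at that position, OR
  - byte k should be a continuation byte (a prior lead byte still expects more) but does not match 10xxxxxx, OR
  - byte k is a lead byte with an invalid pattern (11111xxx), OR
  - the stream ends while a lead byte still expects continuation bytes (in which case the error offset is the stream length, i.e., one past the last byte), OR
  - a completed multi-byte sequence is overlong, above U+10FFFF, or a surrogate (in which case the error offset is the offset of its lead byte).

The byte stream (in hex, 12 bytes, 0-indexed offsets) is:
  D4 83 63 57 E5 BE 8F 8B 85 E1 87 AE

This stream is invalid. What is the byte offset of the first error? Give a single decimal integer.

Answer: 7

Derivation:
Byte[0]=D4: 2-byte lead, need 1 cont bytes. acc=0x14
Byte[1]=83: continuation. acc=(acc<<6)|0x03=0x503
Completed: cp=U+0503 (starts at byte 0)
Byte[2]=63: 1-byte ASCII. cp=U+0063
Byte[3]=57: 1-byte ASCII. cp=U+0057
Byte[4]=E5: 3-byte lead, need 2 cont bytes. acc=0x5
Byte[5]=BE: continuation. acc=(acc<<6)|0x3E=0x17E
Byte[6]=8F: continuation. acc=(acc<<6)|0x0F=0x5F8F
Completed: cp=U+5F8F (starts at byte 4)
Byte[7]=8B: INVALID lead byte (not 0xxx/110x/1110/11110)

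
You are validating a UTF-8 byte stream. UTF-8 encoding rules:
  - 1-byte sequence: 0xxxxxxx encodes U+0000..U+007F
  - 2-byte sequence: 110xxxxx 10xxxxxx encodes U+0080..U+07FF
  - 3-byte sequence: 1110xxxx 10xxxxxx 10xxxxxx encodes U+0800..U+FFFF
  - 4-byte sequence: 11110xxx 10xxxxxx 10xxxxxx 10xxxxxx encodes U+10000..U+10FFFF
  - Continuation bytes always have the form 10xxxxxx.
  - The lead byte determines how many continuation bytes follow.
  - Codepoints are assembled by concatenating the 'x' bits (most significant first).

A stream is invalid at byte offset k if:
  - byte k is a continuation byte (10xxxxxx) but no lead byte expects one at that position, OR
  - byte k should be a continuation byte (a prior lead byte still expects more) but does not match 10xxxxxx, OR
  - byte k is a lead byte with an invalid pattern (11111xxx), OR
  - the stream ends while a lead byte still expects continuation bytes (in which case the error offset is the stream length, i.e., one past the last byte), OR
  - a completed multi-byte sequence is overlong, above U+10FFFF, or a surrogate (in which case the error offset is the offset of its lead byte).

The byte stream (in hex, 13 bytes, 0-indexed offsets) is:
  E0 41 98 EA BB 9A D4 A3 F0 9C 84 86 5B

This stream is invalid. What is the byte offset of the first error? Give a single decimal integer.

Answer: 1

Derivation:
Byte[0]=E0: 3-byte lead, need 2 cont bytes. acc=0x0
Byte[1]=41: expected 10xxxxxx continuation. INVALID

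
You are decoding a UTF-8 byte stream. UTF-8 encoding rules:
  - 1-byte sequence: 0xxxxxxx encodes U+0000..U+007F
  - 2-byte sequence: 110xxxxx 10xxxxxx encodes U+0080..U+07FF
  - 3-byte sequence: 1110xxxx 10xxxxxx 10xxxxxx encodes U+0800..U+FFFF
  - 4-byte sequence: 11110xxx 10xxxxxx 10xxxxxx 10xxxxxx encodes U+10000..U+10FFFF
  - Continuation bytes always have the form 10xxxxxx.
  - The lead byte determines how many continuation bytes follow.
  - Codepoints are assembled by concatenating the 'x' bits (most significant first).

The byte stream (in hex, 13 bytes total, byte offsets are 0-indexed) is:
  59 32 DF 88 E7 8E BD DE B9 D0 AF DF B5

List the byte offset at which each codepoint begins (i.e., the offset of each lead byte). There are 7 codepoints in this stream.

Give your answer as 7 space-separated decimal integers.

Byte[0]=59: 1-byte ASCII. cp=U+0059
Byte[1]=32: 1-byte ASCII. cp=U+0032
Byte[2]=DF: 2-byte lead, need 1 cont bytes. acc=0x1F
Byte[3]=88: continuation. acc=(acc<<6)|0x08=0x7C8
Completed: cp=U+07C8 (starts at byte 2)
Byte[4]=E7: 3-byte lead, need 2 cont bytes. acc=0x7
Byte[5]=8E: continuation. acc=(acc<<6)|0x0E=0x1CE
Byte[6]=BD: continuation. acc=(acc<<6)|0x3D=0x73BD
Completed: cp=U+73BD (starts at byte 4)
Byte[7]=DE: 2-byte lead, need 1 cont bytes. acc=0x1E
Byte[8]=B9: continuation. acc=(acc<<6)|0x39=0x7B9
Completed: cp=U+07B9 (starts at byte 7)
Byte[9]=D0: 2-byte lead, need 1 cont bytes. acc=0x10
Byte[10]=AF: continuation. acc=(acc<<6)|0x2F=0x42F
Completed: cp=U+042F (starts at byte 9)
Byte[11]=DF: 2-byte lead, need 1 cont bytes. acc=0x1F
Byte[12]=B5: continuation. acc=(acc<<6)|0x35=0x7F5
Completed: cp=U+07F5 (starts at byte 11)

Answer: 0 1 2 4 7 9 11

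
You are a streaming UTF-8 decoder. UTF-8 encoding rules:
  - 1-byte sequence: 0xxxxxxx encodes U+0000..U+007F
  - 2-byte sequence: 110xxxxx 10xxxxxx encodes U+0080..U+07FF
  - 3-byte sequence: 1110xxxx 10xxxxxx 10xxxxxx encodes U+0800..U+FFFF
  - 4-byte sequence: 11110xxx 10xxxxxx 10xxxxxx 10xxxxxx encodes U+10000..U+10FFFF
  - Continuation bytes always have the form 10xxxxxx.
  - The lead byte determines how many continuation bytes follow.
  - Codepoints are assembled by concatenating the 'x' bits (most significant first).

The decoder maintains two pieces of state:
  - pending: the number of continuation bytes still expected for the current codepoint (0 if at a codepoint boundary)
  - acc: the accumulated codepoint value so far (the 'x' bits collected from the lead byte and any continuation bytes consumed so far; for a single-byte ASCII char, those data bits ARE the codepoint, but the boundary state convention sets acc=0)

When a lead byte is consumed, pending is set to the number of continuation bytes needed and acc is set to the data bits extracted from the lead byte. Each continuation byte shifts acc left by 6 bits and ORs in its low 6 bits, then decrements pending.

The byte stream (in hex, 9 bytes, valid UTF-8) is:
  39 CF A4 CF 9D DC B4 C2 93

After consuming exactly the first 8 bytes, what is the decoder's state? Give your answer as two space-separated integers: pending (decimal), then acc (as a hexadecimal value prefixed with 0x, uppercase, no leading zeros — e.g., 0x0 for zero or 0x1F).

Answer: 1 0x2

Derivation:
Byte[0]=39: 1-byte. pending=0, acc=0x0
Byte[1]=CF: 2-byte lead. pending=1, acc=0xF
Byte[2]=A4: continuation. acc=(acc<<6)|0x24=0x3E4, pending=0
Byte[3]=CF: 2-byte lead. pending=1, acc=0xF
Byte[4]=9D: continuation. acc=(acc<<6)|0x1D=0x3DD, pending=0
Byte[5]=DC: 2-byte lead. pending=1, acc=0x1C
Byte[6]=B4: continuation. acc=(acc<<6)|0x34=0x734, pending=0
Byte[7]=C2: 2-byte lead. pending=1, acc=0x2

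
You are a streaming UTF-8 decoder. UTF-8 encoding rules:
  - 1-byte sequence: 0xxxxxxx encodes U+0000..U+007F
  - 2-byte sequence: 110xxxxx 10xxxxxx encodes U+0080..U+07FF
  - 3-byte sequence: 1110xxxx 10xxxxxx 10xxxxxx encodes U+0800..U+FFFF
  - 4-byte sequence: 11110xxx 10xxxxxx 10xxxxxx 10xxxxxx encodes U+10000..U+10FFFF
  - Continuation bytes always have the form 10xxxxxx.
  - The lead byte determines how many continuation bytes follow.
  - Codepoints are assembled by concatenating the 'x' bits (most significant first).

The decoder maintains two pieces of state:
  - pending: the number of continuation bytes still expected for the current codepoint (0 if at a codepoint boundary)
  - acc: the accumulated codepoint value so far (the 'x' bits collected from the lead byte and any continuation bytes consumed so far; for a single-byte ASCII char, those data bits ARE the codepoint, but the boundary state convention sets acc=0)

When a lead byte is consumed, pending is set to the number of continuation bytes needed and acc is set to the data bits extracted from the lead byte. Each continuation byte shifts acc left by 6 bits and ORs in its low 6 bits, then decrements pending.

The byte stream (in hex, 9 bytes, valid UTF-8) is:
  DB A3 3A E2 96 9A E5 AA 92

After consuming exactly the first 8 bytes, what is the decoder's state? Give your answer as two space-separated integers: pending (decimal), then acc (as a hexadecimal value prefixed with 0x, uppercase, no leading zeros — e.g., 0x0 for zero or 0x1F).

Byte[0]=DB: 2-byte lead. pending=1, acc=0x1B
Byte[1]=A3: continuation. acc=(acc<<6)|0x23=0x6E3, pending=0
Byte[2]=3A: 1-byte. pending=0, acc=0x0
Byte[3]=E2: 3-byte lead. pending=2, acc=0x2
Byte[4]=96: continuation. acc=(acc<<6)|0x16=0x96, pending=1
Byte[5]=9A: continuation. acc=(acc<<6)|0x1A=0x259A, pending=0
Byte[6]=E5: 3-byte lead. pending=2, acc=0x5
Byte[7]=AA: continuation. acc=(acc<<6)|0x2A=0x16A, pending=1

Answer: 1 0x16A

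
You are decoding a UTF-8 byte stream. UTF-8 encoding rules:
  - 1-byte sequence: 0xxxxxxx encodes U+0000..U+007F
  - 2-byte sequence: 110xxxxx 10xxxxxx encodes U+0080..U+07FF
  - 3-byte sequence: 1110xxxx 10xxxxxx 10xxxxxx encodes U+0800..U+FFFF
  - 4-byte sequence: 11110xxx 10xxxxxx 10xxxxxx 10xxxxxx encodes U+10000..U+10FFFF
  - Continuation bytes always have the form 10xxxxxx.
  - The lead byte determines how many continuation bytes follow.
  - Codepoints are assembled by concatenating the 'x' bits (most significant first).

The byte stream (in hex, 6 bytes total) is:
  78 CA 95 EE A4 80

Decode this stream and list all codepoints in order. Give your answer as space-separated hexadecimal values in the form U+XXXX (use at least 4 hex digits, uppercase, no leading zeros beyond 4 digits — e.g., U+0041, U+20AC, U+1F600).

Answer: U+0078 U+0295 U+E900

Derivation:
Byte[0]=78: 1-byte ASCII. cp=U+0078
Byte[1]=CA: 2-byte lead, need 1 cont bytes. acc=0xA
Byte[2]=95: continuation. acc=(acc<<6)|0x15=0x295
Completed: cp=U+0295 (starts at byte 1)
Byte[3]=EE: 3-byte lead, need 2 cont bytes. acc=0xE
Byte[4]=A4: continuation. acc=(acc<<6)|0x24=0x3A4
Byte[5]=80: continuation. acc=(acc<<6)|0x00=0xE900
Completed: cp=U+E900 (starts at byte 3)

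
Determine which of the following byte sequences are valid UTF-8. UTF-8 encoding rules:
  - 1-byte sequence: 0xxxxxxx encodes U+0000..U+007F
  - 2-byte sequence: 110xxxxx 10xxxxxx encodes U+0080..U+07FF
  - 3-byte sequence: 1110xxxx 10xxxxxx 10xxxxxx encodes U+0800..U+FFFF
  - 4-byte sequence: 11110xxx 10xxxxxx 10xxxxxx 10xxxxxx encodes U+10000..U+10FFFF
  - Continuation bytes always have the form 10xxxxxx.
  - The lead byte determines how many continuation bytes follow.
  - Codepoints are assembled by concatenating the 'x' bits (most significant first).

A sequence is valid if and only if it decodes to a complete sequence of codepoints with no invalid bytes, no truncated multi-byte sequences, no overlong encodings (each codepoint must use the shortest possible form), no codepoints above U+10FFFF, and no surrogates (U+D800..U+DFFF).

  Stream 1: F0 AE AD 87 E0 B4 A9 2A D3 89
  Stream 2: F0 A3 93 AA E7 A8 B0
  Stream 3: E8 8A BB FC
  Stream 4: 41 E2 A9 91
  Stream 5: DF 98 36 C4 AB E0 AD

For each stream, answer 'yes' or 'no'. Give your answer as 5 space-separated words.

Answer: yes yes no yes no

Derivation:
Stream 1: decodes cleanly. VALID
Stream 2: decodes cleanly. VALID
Stream 3: error at byte offset 3. INVALID
Stream 4: decodes cleanly. VALID
Stream 5: error at byte offset 7. INVALID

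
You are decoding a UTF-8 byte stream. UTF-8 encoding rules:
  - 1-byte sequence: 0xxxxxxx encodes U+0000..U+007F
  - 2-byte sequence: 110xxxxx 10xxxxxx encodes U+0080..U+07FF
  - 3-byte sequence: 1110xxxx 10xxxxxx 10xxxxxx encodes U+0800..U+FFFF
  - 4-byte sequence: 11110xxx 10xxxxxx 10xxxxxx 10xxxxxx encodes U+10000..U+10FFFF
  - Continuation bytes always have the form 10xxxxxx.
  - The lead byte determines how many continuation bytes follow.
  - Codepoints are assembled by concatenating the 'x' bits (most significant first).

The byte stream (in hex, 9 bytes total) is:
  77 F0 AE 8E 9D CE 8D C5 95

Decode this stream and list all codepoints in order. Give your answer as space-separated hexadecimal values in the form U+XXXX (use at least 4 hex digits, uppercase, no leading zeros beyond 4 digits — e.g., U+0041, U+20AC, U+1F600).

Answer: U+0077 U+2E39D U+038D U+0155

Derivation:
Byte[0]=77: 1-byte ASCII. cp=U+0077
Byte[1]=F0: 4-byte lead, need 3 cont bytes. acc=0x0
Byte[2]=AE: continuation. acc=(acc<<6)|0x2E=0x2E
Byte[3]=8E: continuation. acc=(acc<<6)|0x0E=0xB8E
Byte[4]=9D: continuation. acc=(acc<<6)|0x1D=0x2E39D
Completed: cp=U+2E39D (starts at byte 1)
Byte[5]=CE: 2-byte lead, need 1 cont bytes. acc=0xE
Byte[6]=8D: continuation. acc=(acc<<6)|0x0D=0x38D
Completed: cp=U+038D (starts at byte 5)
Byte[7]=C5: 2-byte lead, need 1 cont bytes. acc=0x5
Byte[8]=95: continuation. acc=(acc<<6)|0x15=0x155
Completed: cp=U+0155 (starts at byte 7)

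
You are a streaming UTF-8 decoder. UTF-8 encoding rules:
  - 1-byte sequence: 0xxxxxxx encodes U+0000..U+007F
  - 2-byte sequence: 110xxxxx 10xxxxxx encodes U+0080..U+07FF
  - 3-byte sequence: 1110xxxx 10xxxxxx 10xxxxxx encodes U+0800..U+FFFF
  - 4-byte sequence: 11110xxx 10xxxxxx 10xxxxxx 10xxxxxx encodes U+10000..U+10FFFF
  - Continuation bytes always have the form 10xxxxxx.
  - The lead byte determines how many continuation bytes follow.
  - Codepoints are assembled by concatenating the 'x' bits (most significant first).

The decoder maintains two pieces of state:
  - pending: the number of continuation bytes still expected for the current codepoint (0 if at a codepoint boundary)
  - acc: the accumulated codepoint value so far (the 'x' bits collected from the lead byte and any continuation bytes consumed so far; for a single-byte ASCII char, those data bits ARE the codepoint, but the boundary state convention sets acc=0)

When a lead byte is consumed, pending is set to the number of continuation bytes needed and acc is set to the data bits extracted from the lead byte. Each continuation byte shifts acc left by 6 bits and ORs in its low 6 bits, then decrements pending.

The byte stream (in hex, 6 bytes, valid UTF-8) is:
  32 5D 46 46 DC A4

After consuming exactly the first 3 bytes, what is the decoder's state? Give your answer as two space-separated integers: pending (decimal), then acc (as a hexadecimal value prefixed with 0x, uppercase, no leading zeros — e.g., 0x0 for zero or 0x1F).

Answer: 0 0x0

Derivation:
Byte[0]=32: 1-byte. pending=0, acc=0x0
Byte[1]=5D: 1-byte. pending=0, acc=0x0
Byte[2]=46: 1-byte. pending=0, acc=0x0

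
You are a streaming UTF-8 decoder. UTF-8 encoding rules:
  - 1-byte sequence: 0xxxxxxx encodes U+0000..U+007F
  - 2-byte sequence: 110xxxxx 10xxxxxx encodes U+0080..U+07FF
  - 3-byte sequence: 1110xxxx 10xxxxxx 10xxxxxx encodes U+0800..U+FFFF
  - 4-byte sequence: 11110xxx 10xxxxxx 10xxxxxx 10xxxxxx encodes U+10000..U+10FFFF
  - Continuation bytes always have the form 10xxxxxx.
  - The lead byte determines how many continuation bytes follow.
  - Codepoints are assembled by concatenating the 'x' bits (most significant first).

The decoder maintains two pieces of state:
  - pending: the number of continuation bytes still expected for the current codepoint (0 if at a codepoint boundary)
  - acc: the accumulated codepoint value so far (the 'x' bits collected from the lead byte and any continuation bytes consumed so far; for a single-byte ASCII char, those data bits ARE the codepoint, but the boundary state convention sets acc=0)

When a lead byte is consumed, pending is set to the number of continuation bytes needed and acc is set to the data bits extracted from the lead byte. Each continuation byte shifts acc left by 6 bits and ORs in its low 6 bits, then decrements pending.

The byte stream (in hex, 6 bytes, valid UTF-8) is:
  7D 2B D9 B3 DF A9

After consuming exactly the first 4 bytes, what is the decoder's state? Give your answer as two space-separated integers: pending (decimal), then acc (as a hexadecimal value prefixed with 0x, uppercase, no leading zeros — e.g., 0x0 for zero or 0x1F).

Byte[0]=7D: 1-byte. pending=0, acc=0x0
Byte[1]=2B: 1-byte. pending=0, acc=0x0
Byte[2]=D9: 2-byte lead. pending=1, acc=0x19
Byte[3]=B3: continuation. acc=(acc<<6)|0x33=0x673, pending=0

Answer: 0 0x673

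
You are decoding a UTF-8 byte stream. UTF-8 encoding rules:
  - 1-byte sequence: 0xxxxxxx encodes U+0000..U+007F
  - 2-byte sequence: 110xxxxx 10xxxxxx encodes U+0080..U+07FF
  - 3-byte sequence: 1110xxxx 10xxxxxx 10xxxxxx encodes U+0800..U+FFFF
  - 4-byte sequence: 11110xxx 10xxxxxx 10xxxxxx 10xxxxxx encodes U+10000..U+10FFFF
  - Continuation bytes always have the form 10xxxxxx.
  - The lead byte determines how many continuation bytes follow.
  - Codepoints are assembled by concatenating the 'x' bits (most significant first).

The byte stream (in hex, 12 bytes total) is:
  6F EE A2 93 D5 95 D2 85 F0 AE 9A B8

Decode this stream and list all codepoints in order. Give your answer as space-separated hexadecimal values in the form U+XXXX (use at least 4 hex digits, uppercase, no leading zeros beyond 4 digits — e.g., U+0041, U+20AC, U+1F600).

Answer: U+006F U+E893 U+0555 U+0485 U+2E6B8

Derivation:
Byte[0]=6F: 1-byte ASCII. cp=U+006F
Byte[1]=EE: 3-byte lead, need 2 cont bytes. acc=0xE
Byte[2]=A2: continuation. acc=(acc<<6)|0x22=0x3A2
Byte[3]=93: continuation. acc=(acc<<6)|0x13=0xE893
Completed: cp=U+E893 (starts at byte 1)
Byte[4]=D5: 2-byte lead, need 1 cont bytes. acc=0x15
Byte[5]=95: continuation. acc=(acc<<6)|0x15=0x555
Completed: cp=U+0555 (starts at byte 4)
Byte[6]=D2: 2-byte lead, need 1 cont bytes. acc=0x12
Byte[7]=85: continuation. acc=(acc<<6)|0x05=0x485
Completed: cp=U+0485 (starts at byte 6)
Byte[8]=F0: 4-byte lead, need 3 cont bytes. acc=0x0
Byte[9]=AE: continuation. acc=(acc<<6)|0x2E=0x2E
Byte[10]=9A: continuation. acc=(acc<<6)|0x1A=0xB9A
Byte[11]=B8: continuation. acc=(acc<<6)|0x38=0x2E6B8
Completed: cp=U+2E6B8 (starts at byte 8)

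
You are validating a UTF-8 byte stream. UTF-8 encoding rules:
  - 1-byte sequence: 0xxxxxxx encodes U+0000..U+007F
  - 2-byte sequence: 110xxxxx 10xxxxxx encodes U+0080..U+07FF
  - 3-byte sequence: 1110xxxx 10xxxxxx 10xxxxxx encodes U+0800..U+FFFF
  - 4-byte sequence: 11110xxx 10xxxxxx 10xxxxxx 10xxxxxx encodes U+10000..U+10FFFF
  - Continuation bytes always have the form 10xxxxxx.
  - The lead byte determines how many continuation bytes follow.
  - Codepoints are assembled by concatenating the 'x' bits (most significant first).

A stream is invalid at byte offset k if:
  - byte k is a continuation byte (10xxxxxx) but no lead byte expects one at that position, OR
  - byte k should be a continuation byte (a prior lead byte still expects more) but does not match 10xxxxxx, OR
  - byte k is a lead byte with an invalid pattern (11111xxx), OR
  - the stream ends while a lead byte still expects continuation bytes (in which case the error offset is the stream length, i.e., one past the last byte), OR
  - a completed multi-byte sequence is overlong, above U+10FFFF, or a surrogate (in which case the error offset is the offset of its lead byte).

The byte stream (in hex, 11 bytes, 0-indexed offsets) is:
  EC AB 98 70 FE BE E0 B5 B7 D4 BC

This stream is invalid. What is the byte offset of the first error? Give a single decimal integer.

Byte[0]=EC: 3-byte lead, need 2 cont bytes. acc=0xC
Byte[1]=AB: continuation. acc=(acc<<6)|0x2B=0x32B
Byte[2]=98: continuation. acc=(acc<<6)|0x18=0xCAD8
Completed: cp=U+CAD8 (starts at byte 0)
Byte[3]=70: 1-byte ASCII. cp=U+0070
Byte[4]=FE: INVALID lead byte (not 0xxx/110x/1110/11110)

Answer: 4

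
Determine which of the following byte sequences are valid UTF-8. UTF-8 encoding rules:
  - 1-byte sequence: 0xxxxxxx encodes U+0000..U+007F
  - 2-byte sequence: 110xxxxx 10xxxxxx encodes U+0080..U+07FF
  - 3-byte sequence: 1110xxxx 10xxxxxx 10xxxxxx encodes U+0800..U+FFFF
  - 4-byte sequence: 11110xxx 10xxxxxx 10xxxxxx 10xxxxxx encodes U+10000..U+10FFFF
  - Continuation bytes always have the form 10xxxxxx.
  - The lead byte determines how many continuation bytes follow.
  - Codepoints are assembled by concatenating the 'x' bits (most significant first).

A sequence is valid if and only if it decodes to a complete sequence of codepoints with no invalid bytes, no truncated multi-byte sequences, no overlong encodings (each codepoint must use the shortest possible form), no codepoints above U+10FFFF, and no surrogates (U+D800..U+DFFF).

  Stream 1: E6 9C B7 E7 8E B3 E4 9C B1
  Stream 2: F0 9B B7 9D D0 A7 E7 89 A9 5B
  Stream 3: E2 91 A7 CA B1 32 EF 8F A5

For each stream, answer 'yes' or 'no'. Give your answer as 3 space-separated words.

Stream 1: decodes cleanly. VALID
Stream 2: decodes cleanly. VALID
Stream 3: decodes cleanly. VALID

Answer: yes yes yes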